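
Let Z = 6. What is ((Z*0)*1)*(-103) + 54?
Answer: 54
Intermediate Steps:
((Z*0)*1)*(-103) + 54 = ((6*0)*1)*(-103) + 54 = (0*1)*(-103) + 54 = 0*(-103) + 54 = 0 + 54 = 54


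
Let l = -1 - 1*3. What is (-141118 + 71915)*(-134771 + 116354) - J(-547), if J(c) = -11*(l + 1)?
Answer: 1274511618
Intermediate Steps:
l = -4 (l = -1 - 3 = -4)
J(c) = 33 (J(c) = -11*(-4 + 1) = -11*(-3) = 33)
(-141118 + 71915)*(-134771 + 116354) - J(-547) = (-141118 + 71915)*(-134771 + 116354) - 1*33 = -69203*(-18417) - 33 = 1274511651 - 33 = 1274511618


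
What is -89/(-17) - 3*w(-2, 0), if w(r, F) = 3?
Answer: -64/17 ≈ -3.7647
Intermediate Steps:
-89/(-17) - 3*w(-2, 0) = -89/(-17) - 3*3 = -1/17*(-89) - 9 = 89/17 - 9 = -64/17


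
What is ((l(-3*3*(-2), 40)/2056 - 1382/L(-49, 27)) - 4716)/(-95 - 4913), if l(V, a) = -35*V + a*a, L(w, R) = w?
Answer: 236109891/252262976 ≈ 0.93597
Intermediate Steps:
l(V, a) = a² - 35*V (l(V, a) = -35*V + a² = a² - 35*V)
((l(-3*3*(-2), 40)/2056 - 1382/L(-49, 27)) - 4716)/(-95 - 4913) = (((40² - 35*(-3*3)*(-2))/2056 - 1382/(-49)) - 4716)/(-95 - 4913) = (((1600 - (-315)*(-2))*(1/2056) - 1382*(-1/49)) - 4716)/(-5008) = (((1600 - 35*18)*(1/2056) + 1382/49) - 4716)*(-1/5008) = (((1600 - 630)*(1/2056) + 1382/49) - 4716)*(-1/5008) = ((970*(1/2056) + 1382/49) - 4716)*(-1/5008) = ((485/1028 + 1382/49) - 4716)*(-1/5008) = (1444461/50372 - 4716)*(-1/5008) = -236109891/50372*(-1/5008) = 236109891/252262976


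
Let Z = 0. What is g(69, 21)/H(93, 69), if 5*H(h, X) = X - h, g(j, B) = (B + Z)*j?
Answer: -2415/8 ≈ -301.88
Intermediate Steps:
g(j, B) = B*j (g(j, B) = (B + 0)*j = B*j)
H(h, X) = -h/5 + X/5 (H(h, X) = (X - h)/5 = -h/5 + X/5)
g(69, 21)/H(93, 69) = (21*69)/(-⅕*93 + (⅕)*69) = 1449/(-93/5 + 69/5) = 1449/(-24/5) = 1449*(-5/24) = -2415/8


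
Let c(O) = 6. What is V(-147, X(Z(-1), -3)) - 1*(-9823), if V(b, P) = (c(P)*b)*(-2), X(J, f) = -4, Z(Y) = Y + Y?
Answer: 11587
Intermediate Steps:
Z(Y) = 2*Y
V(b, P) = -12*b (V(b, P) = (6*b)*(-2) = -12*b)
V(-147, X(Z(-1), -3)) - 1*(-9823) = -12*(-147) - 1*(-9823) = 1764 + 9823 = 11587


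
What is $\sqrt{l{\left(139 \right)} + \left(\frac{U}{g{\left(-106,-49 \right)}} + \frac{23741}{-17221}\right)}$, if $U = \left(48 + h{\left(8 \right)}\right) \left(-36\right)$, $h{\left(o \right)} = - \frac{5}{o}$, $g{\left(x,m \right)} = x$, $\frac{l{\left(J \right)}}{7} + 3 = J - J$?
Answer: $\frac{i \sqrt{20956030125089}}{1825426} \approx 2.5078 i$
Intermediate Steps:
$l{\left(J \right)} = -21$ ($l{\left(J \right)} = -21 + 7 \left(J - J\right) = -21 + 7 \cdot 0 = -21 + 0 = -21$)
$U = - \frac{3411}{2}$ ($U = \left(48 - \frac{5}{8}\right) \left(-36\right) = \frac{379}{8} \left(-36\right) = - \frac{3411}{2} \approx -1705.5$)
$\sqrt{l{\left(139 \right)} + \left(\frac{U}{g{\left(-106,-49 \right)}} + \frac{23741}{-17221}\right)} = \sqrt{-21 + \left(- \frac{3411}{2 \left(-106\right)} + \frac{23741}{-17221}\right)} = \sqrt{-21 + \left(\left(- \frac{3411}{2}\right) \left(- \frac{1}{106}\right) + 23741 \left(- \frac{1}{17221}\right)\right)} = \sqrt{-21 + \left(\frac{3411}{212} - \frac{23741}{17221}\right)} = \sqrt{-21 + \frac{53707739}{3650852}} = \sqrt{- \frac{22960153}{3650852}} = \frac{i \sqrt{20956030125089}}{1825426}$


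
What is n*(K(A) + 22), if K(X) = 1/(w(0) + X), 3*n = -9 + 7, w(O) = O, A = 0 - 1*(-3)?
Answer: -134/9 ≈ -14.889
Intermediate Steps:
A = 3 (A = 0 + 3 = 3)
n = -2/3 (n = (-9 + 7)/3 = (1/3)*(-2) = -2/3 ≈ -0.66667)
K(X) = 1/X (K(X) = 1/(0 + X) = 1/X)
n*(K(A) + 22) = -2*(1/3 + 22)/3 = -2/3*67/3 = -134/9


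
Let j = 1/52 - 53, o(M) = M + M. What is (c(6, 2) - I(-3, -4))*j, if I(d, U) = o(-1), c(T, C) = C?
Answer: -2755/13 ≈ -211.92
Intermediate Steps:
o(M) = 2*M
I(d, U) = -2 (I(d, U) = 2*(-1) = -2)
j = -2755/52 (j = 1/52 - 53 = -2755/52 ≈ -52.981)
(c(6, 2) - I(-3, -4))*j = (2 - 1*(-2))*(-2755/52) = (2 + 2)*(-2755/52) = 4*(-2755/52) = -2755/13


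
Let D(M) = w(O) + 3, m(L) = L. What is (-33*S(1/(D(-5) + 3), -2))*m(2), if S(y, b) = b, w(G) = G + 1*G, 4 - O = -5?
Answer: 132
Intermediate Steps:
O = 9 (O = 4 - 1*(-5) = 4 + 5 = 9)
w(G) = 2*G (w(G) = G + G = 2*G)
D(M) = 21 (D(M) = 2*9 + 3 = 18 + 3 = 21)
(-33*S(1/(D(-5) + 3), -2))*m(2) = -33*(-2)*2 = 66*2 = 132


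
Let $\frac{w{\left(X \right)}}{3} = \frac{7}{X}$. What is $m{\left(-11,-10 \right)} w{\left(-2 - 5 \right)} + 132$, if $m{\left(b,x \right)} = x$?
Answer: $162$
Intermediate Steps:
$w{\left(X \right)} = \frac{21}{X}$ ($w{\left(X \right)} = 3 \frac{7}{X} = \frac{21}{X}$)
$m{\left(-11,-10 \right)} w{\left(-2 - 5 \right)} + 132 = - 10 \frac{21}{-2 - 5} + 132 = - 10 \frac{21}{-7} + 132 = - 10 \cdot 21 \left(- \frac{1}{7}\right) + 132 = \left(-10\right) \left(-3\right) + 132 = 30 + 132 = 162$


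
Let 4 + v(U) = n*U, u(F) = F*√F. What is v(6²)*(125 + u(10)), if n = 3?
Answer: 13000 + 1040*√10 ≈ 16289.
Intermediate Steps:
u(F) = F^(3/2)
v(U) = -4 + 3*U
v(6²)*(125 + u(10)) = (-4 + 3*6²)*(125 + 10^(3/2)) = (-4 + 3*36)*(125 + 10*√10) = (-4 + 108)*(125 + 10*√10) = 104*(125 + 10*√10) = 13000 + 1040*√10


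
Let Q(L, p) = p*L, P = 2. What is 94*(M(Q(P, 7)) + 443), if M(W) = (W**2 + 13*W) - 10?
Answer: 76234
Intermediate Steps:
Q(L, p) = L*p
M(W) = -10 + W**2 + 13*W
94*(M(Q(P, 7)) + 443) = 94*((-10 + (2*7)**2 + 13*(2*7)) + 443) = 94*((-10 + 14**2 + 13*14) + 443) = 94*((-10 + 196 + 182) + 443) = 94*(368 + 443) = 94*811 = 76234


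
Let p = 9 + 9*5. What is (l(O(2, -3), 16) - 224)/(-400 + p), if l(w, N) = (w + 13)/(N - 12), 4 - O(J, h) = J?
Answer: 881/1384 ≈ 0.63656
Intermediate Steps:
O(J, h) = 4 - J
p = 54 (p = 9 + 45 = 54)
l(w, N) = (13 + w)/(-12 + N)
(l(O(2, -3), 16) - 224)/(-400 + p) = ((13 + (4 - 1*2))/(-12 + 16) - 224)/(-400 + 54) = ((13 + (4 - 2))/4 - 224)/(-346) = ((13 + 2)/4 - 224)*(-1/346) = ((¼)*15 - 224)*(-1/346) = (15/4 - 224)*(-1/346) = -881/4*(-1/346) = 881/1384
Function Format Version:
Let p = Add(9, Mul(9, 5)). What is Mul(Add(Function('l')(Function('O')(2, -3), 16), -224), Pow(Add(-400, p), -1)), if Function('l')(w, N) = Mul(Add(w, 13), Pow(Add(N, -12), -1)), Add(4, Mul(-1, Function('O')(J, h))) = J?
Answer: Rational(881, 1384) ≈ 0.63656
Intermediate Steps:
Function('O')(J, h) = Add(4, Mul(-1, J))
p = 54 (p = Add(9, 45) = 54)
Function('l')(w, N) = Mul(Pow(Add(-12, N), -1), Add(13, w)) (Function('l')(w, N) = Mul(Add(13, w), Pow(Add(-12, N), -1)) = Mul(Pow(Add(-12, N), -1), Add(13, w)))
Mul(Add(Function('l')(Function('O')(2, -3), 16), -224), Pow(Add(-400, p), -1)) = Mul(Add(Mul(Pow(Add(-12, 16), -1), Add(13, Add(4, Mul(-1, 2)))), -224), Pow(Add(-400, 54), -1)) = Mul(Add(Mul(Pow(4, -1), Add(13, Add(4, -2))), -224), Pow(-346, -1)) = Mul(Add(Mul(Rational(1, 4), Add(13, 2)), -224), Rational(-1, 346)) = Mul(Add(Mul(Rational(1, 4), 15), -224), Rational(-1, 346)) = Mul(Add(Rational(15, 4), -224), Rational(-1, 346)) = Mul(Rational(-881, 4), Rational(-1, 346)) = Rational(881, 1384)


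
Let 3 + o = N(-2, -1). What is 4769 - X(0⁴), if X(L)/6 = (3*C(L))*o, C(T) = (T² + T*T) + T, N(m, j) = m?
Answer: 4769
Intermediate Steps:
C(T) = T + 2*T² (C(T) = (T² + T²) + T = 2*T² + T = T + 2*T²)
o = -5 (o = -3 - 2 = -5)
X(L) = -90*L*(1 + 2*L) (X(L) = 6*((3*(L*(1 + 2*L)))*(-5)) = 6*((3*L*(1 + 2*L))*(-5)) = 6*(-15*L*(1 + 2*L)) = -90*L*(1 + 2*L))
4769 - X(0⁴) = 4769 - (-90)*0⁴*(1 + 2*0⁴) = 4769 - (-90)*0*(1 + 2*0) = 4769 - (-90)*0*(1 + 0) = 4769 - (-90)*0 = 4769 - 1*0 = 4769 + 0 = 4769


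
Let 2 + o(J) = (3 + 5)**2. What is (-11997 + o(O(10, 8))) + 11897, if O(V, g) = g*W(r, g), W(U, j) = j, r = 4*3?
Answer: -38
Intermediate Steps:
r = 12
O(V, g) = g**2 (O(V, g) = g*g = g**2)
o(J) = 62 (o(J) = -2 + (3 + 5)**2 = -2 + 8**2 = -2 + 64 = 62)
(-11997 + o(O(10, 8))) + 11897 = (-11997 + 62) + 11897 = -11935 + 11897 = -38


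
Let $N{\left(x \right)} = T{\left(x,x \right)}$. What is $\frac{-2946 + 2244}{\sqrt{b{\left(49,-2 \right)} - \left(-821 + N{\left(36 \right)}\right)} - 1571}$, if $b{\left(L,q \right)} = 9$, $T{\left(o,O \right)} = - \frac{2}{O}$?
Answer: $\frac{19851156}{44409797} + \frac{2106 \sqrt{29882}}{44409797} \approx 0.4552$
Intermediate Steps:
$N{\left(x \right)} = - \frac{2}{x}$
$\frac{-2946 + 2244}{\sqrt{b{\left(49,-2 \right)} - \left(-821 + N{\left(36 \right)}\right)} - 1571} = \frac{-2946 + 2244}{\sqrt{9 + \left(821 - - \frac{2}{36}\right)} - 1571} = - \frac{702}{\sqrt{9 + \left(821 - \left(-2\right) \frac{1}{36}\right)} - 1571} = - \frac{702}{\sqrt{9 + \left(821 - - \frac{1}{18}\right)} - 1571} = - \frac{702}{\sqrt{9 + \left(821 + \frac{1}{18}\right)} - 1571} = - \frac{702}{\sqrt{9 + \frac{14779}{18}} - 1571} = - \frac{702}{\sqrt{\frac{14941}{18}} - 1571} = - \frac{702}{\frac{\sqrt{29882}}{6} - 1571} = - \frac{702}{-1571 + \frac{\sqrt{29882}}{6}}$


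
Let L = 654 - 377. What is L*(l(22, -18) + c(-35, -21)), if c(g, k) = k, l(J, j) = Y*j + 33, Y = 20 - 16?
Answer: -16620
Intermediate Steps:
Y = 4
l(J, j) = 33 + 4*j (l(J, j) = 4*j + 33 = 33 + 4*j)
L = 277
L*(l(22, -18) + c(-35, -21)) = 277*((33 + 4*(-18)) - 21) = 277*((33 - 72) - 21) = 277*(-39 - 21) = 277*(-60) = -16620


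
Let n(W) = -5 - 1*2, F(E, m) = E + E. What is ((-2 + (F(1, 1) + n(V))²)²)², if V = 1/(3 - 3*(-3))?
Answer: 279841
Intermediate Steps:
F(E, m) = 2*E
V = 1/12 (V = 1/(3 + 9) = 1/12 ≈ 0.083333)
n(W) = -7 (n(W) = -5 - 2 = -7)
((-2 + (F(1, 1) + n(V))²)²)² = ((-2 + (2*1 - 7)²)²)² = ((-2 + (2 - 7)²)²)² = ((-2 + (-5)²)²)² = ((-2 + 25)²)² = (23²)² = 529² = 279841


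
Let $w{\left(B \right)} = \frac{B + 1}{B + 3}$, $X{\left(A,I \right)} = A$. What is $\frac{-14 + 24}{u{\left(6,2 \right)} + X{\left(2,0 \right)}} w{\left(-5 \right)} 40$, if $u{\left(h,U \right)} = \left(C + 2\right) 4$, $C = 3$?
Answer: $\frac{400}{11} \approx 36.364$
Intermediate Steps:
$w{\left(B \right)} = \frac{1 + B}{3 + B}$
$u{\left(h,U \right)} = 20$ ($u{\left(h,U \right)} = \left(3 + 2\right) 4 = 5 \cdot 4 = 20$)
$\frac{-14 + 24}{u{\left(6,2 \right)} + X{\left(2,0 \right)}} w{\left(-5 \right)} 40 = \frac{-14 + 24}{20 + 2} \frac{1 - 5}{3 - 5} \cdot 40 = \frac{10}{22} \frac{1}{-2} \left(-4\right) 40 = 10 \cdot \frac{1}{22} \left(\left(- \frac{1}{2}\right) \left(-4\right)\right) 40 = \frac{5}{11} \cdot 2 \cdot 40 = \frac{10}{11} \cdot 40 = \frac{400}{11}$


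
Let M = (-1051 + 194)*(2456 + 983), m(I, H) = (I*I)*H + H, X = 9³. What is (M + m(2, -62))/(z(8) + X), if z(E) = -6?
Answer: -982511/241 ≈ -4076.8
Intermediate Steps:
X = 729
m(I, H) = H + H*I² (m(I, H) = I²*H + H = H*I² + H = H + H*I²)
M = -2947223 (M = -857*3439 = -2947223)
(M + m(2, -62))/(z(8) + X) = (-2947223 - 62*(1 + 2²))/(-6 + 729) = (-2947223 - 62*(1 + 4))/723 = (-2947223 - 62*5)*(1/723) = (-2947223 - 310)*(1/723) = -2947533*1/723 = -982511/241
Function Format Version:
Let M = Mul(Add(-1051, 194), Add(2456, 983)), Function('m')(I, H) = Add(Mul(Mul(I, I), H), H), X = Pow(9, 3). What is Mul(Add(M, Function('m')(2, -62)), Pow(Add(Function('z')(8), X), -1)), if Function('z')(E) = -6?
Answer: Rational(-982511, 241) ≈ -4076.8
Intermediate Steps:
X = 729
Function('m')(I, H) = Add(H, Mul(H, Pow(I, 2))) (Function('m')(I, H) = Add(Mul(Pow(I, 2), H), H) = Add(Mul(H, Pow(I, 2)), H) = Add(H, Mul(H, Pow(I, 2))))
M = -2947223 (M = Mul(-857, 3439) = -2947223)
Mul(Add(M, Function('m')(2, -62)), Pow(Add(Function('z')(8), X), -1)) = Mul(Add(-2947223, Mul(-62, Add(1, Pow(2, 2)))), Pow(Add(-6, 729), -1)) = Mul(Add(-2947223, Mul(-62, Add(1, 4))), Pow(723, -1)) = Mul(Add(-2947223, Mul(-62, 5)), Rational(1, 723)) = Mul(Add(-2947223, -310), Rational(1, 723)) = Mul(-2947533, Rational(1, 723)) = Rational(-982511, 241)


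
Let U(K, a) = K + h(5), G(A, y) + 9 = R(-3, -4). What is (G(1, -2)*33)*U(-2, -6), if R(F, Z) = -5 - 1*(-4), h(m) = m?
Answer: -990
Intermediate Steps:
R(F, Z) = -1 (R(F, Z) = -5 + 4 = -1)
G(A, y) = -10 (G(A, y) = -9 - 1 = -10)
U(K, a) = 5 + K (U(K, a) = K + 5 = 5 + K)
(G(1, -2)*33)*U(-2, -6) = (-10*33)*(5 - 2) = -330*3 = -990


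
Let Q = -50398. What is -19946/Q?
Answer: 9973/25199 ≈ 0.39577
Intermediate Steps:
-19946/Q = -19946/(-50398) = -19946*(-1/50398) = 9973/25199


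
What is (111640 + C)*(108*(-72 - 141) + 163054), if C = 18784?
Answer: 18265881200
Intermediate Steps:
(111640 + C)*(108*(-72 - 141) + 163054) = (111640 + 18784)*(108*(-72 - 141) + 163054) = 130424*(108*(-213) + 163054) = 130424*(-23004 + 163054) = 130424*140050 = 18265881200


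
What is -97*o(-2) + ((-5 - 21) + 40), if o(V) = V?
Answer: 208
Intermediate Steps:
-97*o(-2) + ((-5 - 21) + 40) = -97*(-2) + ((-5 - 21) + 40) = 194 + (-26 + 40) = 194 + 14 = 208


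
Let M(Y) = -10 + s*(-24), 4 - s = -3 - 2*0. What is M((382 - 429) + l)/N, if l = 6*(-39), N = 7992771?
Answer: -178/7992771 ≈ -2.2270e-5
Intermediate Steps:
l = -234
s = 7 (s = 4 - (-3 - 2*0) = 4 - (-3 + 0) = 4 - 1*(-3) = 4 + 3 = 7)
M(Y) = -178 (M(Y) = -10 + 7*(-24) = -10 - 168 = -178)
M((382 - 429) + l)/N = -178/7992771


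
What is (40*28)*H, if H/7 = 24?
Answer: 188160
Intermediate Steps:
H = 168 (H = 7*24 = 168)
(40*28)*H = (40*28)*168 = 1120*168 = 188160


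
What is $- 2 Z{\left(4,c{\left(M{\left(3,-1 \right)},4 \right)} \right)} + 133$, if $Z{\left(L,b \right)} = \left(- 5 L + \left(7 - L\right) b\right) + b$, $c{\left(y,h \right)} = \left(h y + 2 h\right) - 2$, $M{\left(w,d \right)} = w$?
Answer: $29$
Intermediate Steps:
$c{\left(y,h \right)} = -2 + 2 h + h y$ ($c{\left(y,h \right)} = \left(2 h + h y\right) - 2 = -2 + 2 h + h y$)
$Z{\left(L,b \right)} = b - 5 L + b \left(7 - L\right)$ ($Z{\left(L,b \right)} = \left(- 5 L + b \left(7 - L\right)\right) + b = b - 5 L + b \left(7 - L\right)$)
$- 2 Z{\left(4,c{\left(M{\left(3,-1 \right)},4 \right)} \right)} + 133 = - 2 \left(\left(-5\right) 4 + 8 \left(-2 + 2 \cdot 4 + 4 \cdot 3\right) - 4 \left(-2 + 2 \cdot 4 + 4 \cdot 3\right)\right) + 133 = - 2 \left(-20 + 8 \left(-2 + 8 + 12\right) - 4 \left(-2 + 8 + 12\right)\right) + 133 = - 2 \left(-20 + 8 \cdot 18 - 4 \cdot 18\right) + 133 = - 2 \left(-20 + 144 - 72\right) + 133 = \left(-2\right) 52 + 133 = -104 + 133 = 29$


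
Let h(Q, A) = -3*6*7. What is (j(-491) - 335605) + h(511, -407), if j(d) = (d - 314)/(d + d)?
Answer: -329687037/982 ≈ -3.3573e+5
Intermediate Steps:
h(Q, A) = -126 (h(Q, A) = -18*7 = -126)
j(d) = (-314 + d)/(2*d) (j(d) = (-314 + d)/((2*d)) = (-314 + d)*(1/(2*d)) = (-314 + d)/(2*d))
(j(-491) - 335605) + h(511, -407) = ((1/2)*(-314 - 491)/(-491) - 335605) - 126 = ((1/2)*(-1/491)*(-805) - 335605) - 126 = (805/982 - 335605) - 126 = -329563305/982 - 126 = -329687037/982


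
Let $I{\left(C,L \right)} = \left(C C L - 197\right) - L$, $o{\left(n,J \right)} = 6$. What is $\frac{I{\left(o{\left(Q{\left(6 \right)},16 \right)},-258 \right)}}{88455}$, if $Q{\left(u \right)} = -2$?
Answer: $- \frac{9227}{88455} \approx -0.10431$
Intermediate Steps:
$I{\left(C,L \right)} = -197 - L + L C^{2}$ ($I{\left(C,L \right)} = \left(C^{2} L - 197\right) - L = \left(L C^{2} - 197\right) - L = \left(-197 + L C^{2}\right) - L = -197 - L + L C^{2}$)
$\frac{I{\left(o{\left(Q{\left(6 \right)},16 \right)},-258 \right)}}{88455} = \frac{-197 - -258 - 258 \cdot 6^{2}}{88455} = \left(-197 + 258 - 9288\right) \frac{1}{88455} = \left(-9227\right) \frac{1}{88455} = - \frac{9227}{88455}$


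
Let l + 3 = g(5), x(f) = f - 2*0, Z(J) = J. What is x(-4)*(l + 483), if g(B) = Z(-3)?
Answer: -1908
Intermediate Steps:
g(B) = -3
x(f) = f (x(f) = f + 0 = f)
l = -6 (l = -3 - 3 = -6)
x(-4)*(l + 483) = -4*(-6 + 483) = -4*477 = -1908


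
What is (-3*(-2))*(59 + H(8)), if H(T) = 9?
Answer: 408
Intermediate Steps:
(-3*(-2))*(59 + H(8)) = (-3*(-2))*(59 + 9) = 6*68 = 408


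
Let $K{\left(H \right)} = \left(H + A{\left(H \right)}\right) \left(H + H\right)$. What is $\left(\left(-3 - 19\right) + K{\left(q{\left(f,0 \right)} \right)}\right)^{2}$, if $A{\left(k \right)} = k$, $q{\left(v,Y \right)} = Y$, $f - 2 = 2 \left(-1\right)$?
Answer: $484$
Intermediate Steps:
$f = 0$ ($f = 2 + 2 \left(-1\right) = 2 - 2 = 0$)
$K{\left(H \right)} = 4 H^{2}$ ($K{\left(H \right)} = \left(H + H\right) \left(H + H\right) = 2 H 2 H = 4 H^{2}$)
$\left(\left(-3 - 19\right) + K{\left(q{\left(f,0 \right)} \right)}\right)^{2} = \left(\left(-3 - 19\right) + 4 \cdot 0^{2}\right)^{2} = \left(-22 + 4 \cdot 0\right)^{2} = \left(-22 + 0\right)^{2} = \left(-22\right)^{2} = 484$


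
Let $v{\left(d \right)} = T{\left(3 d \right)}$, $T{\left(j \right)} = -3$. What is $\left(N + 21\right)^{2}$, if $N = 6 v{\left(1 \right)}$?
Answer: $9$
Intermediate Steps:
$v{\left(d \right)} = -3$
$N = -18$ ($N = 6 \left(-3\right) = -18$)
$\left(N + 21\right)^{2} = \left(-18 + 21\right)^{2} = 3^{2} = 9$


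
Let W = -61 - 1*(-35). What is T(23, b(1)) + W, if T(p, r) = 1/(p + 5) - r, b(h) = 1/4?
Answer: -367/14 ≈ -26.214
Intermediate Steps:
b(h) = ¼
W = -26 (W = -61 + 35 = -26)
T(p, r) = 1/(5 + p) - r
T(23, b(1)) + W = (1 - 5*¼ - 1*23*¼)/(5 + 23) - 26 = (1 - 5/4 - 23/4)/28 - 26 = (1/28)*(-6) - 26 = -3/14 - 26 = -367/14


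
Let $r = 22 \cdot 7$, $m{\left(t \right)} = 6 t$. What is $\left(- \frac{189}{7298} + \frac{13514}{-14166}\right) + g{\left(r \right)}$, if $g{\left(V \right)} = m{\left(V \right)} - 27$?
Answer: $\frac{46316834125}{51691734} \approx 896.02$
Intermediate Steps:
$r = 154$
$g{\left(V \right)} = -27 + 6 V$ ($g{\left(V \right)} = 6 V - 27 = -27 + 6 V$)
$\left(- \frac{189}{7298} + \frac{13514}{-14166}\right) + g{\left(r \right)} = \left(- \frac{189}{7298} + \frac{13514}{-14166}\right) + \left(-27 + 6 \cdot 154\right) = \left(\left(-189\right) \frac{1}{7298} + 13514 \left(- \frac{1}{14166}\right)\right) + \left(-27 + 924\right) = \left(- \frac{189}{7298} - \frac{6757}{7083}\right) + 897 = - \frac{50651273}{51691734} + 897 = \frac{46316834125}{51691734}$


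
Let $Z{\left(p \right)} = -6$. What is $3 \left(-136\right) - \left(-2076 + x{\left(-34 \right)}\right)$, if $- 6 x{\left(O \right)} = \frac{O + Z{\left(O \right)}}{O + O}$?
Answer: $\frac{85073}{51} \approx 1668.1$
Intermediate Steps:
$x{\left(O \right)} = - \frac{-6 + O}{12 O}$ ($x{\left(O \right)} = - \frac{\left(O - 6\right) \frac{1}{O + O}}{6} = - \frac{\left(-6 + O\right) \frac{1}{2 O}}{6} = - \frac{\frac{1}{2} \frac{1}{O} \left(-6 + O\right)}{6} = - \frac{-6 + O}{12 O}$)
$3 \left(-136\right) - \left(-2076 + x{\left(-34 \right)}\right) = 3 \left(-136\right) - \left(-2076 + \frac{6 - -34}{12 \left(-34\right)}\right) = -408 - \left(-2076 + \frac{1}{12} \left(- \frac{1}{34}\right) \left(6 + 34\right)\right) = -408 - \left(-2076 + \frac{1}{12} \left(- \frac{1}{34}\right) 40\right) = -408 - \left(-2076 - \frac{5}{51}\right) = -408 - - \frac{105881}{51} = -408 + \frac{105881}{51} = \frac{85073}{51}$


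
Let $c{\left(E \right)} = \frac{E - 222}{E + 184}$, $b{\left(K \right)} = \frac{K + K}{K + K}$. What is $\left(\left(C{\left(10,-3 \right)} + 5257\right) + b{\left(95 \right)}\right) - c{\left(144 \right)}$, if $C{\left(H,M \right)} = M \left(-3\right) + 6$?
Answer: $\frac{864811}{164} \approx 5273.2$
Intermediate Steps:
$b{\left(K \right)} = 1$ ($b{\left(K \right)} = \frac{2 K}{2 K} = 2 K \frac{1}{2 K} = 1$)
$C{\left(H,M \right)} = 6 - 3 M$ ($C{\left(H,M \right)} = - 3 M + 6 = 6 - 3 M$)
$c{\left(E \right)} = \frac{-222 + E}{184 + E}$
$\left(\left(C{\left(10,-3 \right)} + 5257\right) + b{\left(95 \right)}\right) - c{\left(144 \right)} = \left(\left(\left(6 - -9\right) + 5257\right) + 1\right) - \frac{-222 + 144}{184 + 144} = \left(\left(\left(6 + 9\right) + 5257\right) + 1\right) - \frac{1}{328} \left(-78\right) = \left(\left(15 + 5257\right) + 1\right) - \frac{1}{328} \left(-78\right) = \left(5272 + 1\right) - - \frac{39}{164} = 5273 + \frac{39}{164} = \frac{864811}{164}$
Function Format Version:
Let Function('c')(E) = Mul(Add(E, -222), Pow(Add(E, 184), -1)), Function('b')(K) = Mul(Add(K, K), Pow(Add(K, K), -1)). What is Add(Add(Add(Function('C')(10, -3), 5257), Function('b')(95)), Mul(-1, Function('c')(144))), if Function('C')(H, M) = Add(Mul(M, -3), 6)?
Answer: Rational(864811, 164) ≈ 5273.2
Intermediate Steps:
Function('b')(K) = 1 (Function('b')(K) = Mul(Mul(2, K), Pow(Mul(2, K), -1)) = Mul(Mul(2, K), Mul(Rational(1, 2), Pow(K, -1))) = 1)
Function('C')(H, M) = Add(6, Mul(-3, M)) (Function('C')(H, M) = Add(Mul(-3, M), 6) = Add(6, Mul(-3, M)))
Function('c')(E) = Mul(Pow(Add(184, E), -1), Add(-222, E)) (Function('c')(E) = Mul(Add(-222, E), Pow(Add(184, E), -1)) = Mul(Pow(Add(184, E), -1), Add(-222, E)))
Add(Add(Add(Function('C')(10, -3), 5257), Function('b')(95)), Mul(-1, Function('c')(144))) = Add(Add(Add(Add(6, Mul(-3, -3)), 5257), 1), Mul(-1, Mul(Pow(Add(184, 144), -1), Add(-222, 144)))) = Add(Add(Add(Add(6, 9), 5257), 1), Mul(-1, Mul(Pow(328, -1), -78))) = Add(Add(Add(15, 5257), 1), Mul(-1, Mul(Rational(1, 328), -78))) = Add(Add(5272, 1), Mul(-1, Rational(-39, 164))) = Add(5273, Rational(39, 164)) = Rational(864811, 164)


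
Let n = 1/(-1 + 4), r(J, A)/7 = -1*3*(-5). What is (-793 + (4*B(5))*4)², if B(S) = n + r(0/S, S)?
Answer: 7166329/9 ≈ 7.9626e+5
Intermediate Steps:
r(J, A) = 105 (r(J, A) = 7*(-1*3*(-5)) = 7*(-3*(-5)) = 7*15 = 105)
n = ⅓ (n = 1/3 = ⅓ ≈ 0.33333)
B(S) = 316/3 (B(S) = ⅓ + 105 = 316/3)
(-793 + (4*B(5))*4)² = (-793 + (4*(316/3))*4)² = (-793 + (1264/3)*4)² = (-793 + 5056/3)² = (2677/3)² = 7166329/9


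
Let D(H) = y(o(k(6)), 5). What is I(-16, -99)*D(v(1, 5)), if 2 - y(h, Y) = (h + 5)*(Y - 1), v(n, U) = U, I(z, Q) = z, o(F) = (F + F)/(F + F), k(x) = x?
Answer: 352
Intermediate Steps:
o(F) = 1 (o(F) = (2*F)/((2*F)) = (2*F)*(1/(2*F)) = 1)
y(h, Y) = 2 - (-1 + Y)*(5 + h) (y(h, Y) = 2 - (h + 5)*(Y - 1) = 2 - (5 + h)*(-1 + Y) = 2 - (-1 + Y)*(5 + h))
D(H) = -22 (D(H) = 7 + 1 - 5*5 - 1*5*1 = 7 + 1 - 25 - 5 = -22)
I(-16, -99)*D(v(1, 5)) = -16*(-22) = 352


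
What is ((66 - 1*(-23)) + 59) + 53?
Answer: 201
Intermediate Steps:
((66 - 1*(-23)) + 59) + 53 = ((66 + 23) + 59) + 53 = (89 + 59) + 53 = 148 + 53 = 201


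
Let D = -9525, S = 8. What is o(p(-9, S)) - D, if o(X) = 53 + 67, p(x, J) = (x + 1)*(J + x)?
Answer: 9645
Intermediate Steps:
p(x, J) = (1 + x)*(J + x)
o(X) = 120
o(p(-9, S)) - D = 120 - 1*(-9525) = 120 + 9525 = 9645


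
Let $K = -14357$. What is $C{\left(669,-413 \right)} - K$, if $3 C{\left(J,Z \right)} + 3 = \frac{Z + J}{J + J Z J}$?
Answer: $\frac{995097036172}{69315759} \approx 14356.0$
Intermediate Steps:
$C{\left(J,Z \right)} = -1 + \frac{J + Z}{3 \left(J + Z J^{2}\right)}$ ($C{\left(J,Z \right)} = -1 + \frac{\left(Z + J\right) \frac{1}{J + J Z J}}{3} = -1 + \frac{\left(J + Z\right) \frac{1}{J + Z J^{2}}}{3} = -1 + \frac{\frac{1}{J + Z J^{2}} \left(J + Z\right)}{3} = -1 + \frac{J + Z}{3 \left(J + Z J^{2}\right)}$)
$C{\left(669,-413 \right)} - K = \frac{-413 - 1338 - - 1239 \cdot 669^{2}}{3 \cdot 669 \left(1 + 669 \left(-413\right)\right)} - -14357 = \frac{1}{3} \cdot \frac{1}{669} \frac{1}{1 - 276297} \left(-413 - 1338 - \left(-1239\right) 447561\right) + 14357 = \frac{1}{3} \cdot \frac{1}{669} \frac{1}{-276296} \left(-413 - 1338 + 554528079\right) + 14357 = \frac{1}{3} \cdot \frac{1}{669} \left(- \frac{1}{276296}\right) 554526328 + 14357 = - \frac{69315791}{69315759} + 14357 = \frac{995097036172}{69315759}$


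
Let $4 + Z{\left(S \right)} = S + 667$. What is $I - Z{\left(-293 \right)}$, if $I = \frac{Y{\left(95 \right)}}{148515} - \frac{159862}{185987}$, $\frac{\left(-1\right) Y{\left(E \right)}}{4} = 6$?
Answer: $- \frac{3414611437156}{9207286435} \approx -370.86$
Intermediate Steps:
$Y{\left(E \right)} = -24$ ($Y{\left(E \right)} = \left(-4\right) 6 = -24$)
$Z{\left(S \right)} = 663 + S$ ($Z{\left(S \right)} = -4 + \left(S + 667\right) = -4 + \left(667 + S\right) = 663 + S$)
$I = - \frac{7915456206}{9207286435}$ ($I = - \frac{24}{148515} - \frac{159862}{185987} = \left(-24\right) \frac{1}{148515} - \frac{159862}{185987} = - \frac{8}{49505} - \frac{159862}{185987} = - \frac{7915456206}{9207286435} \approx -0.85969$)
$I - Z{\left(-293 \right)} = - \frac{7915456206}{9207286435} - \left(663 - 293\right) = - \frac{7915456206}{9207286435} - 370 = - \frac{3414611437156}{9207286435}$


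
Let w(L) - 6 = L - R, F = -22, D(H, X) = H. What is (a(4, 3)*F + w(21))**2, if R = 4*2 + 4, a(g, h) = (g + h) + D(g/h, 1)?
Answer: 255025/9 ≈ 28336.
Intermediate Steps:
a(g, h) = g + h + g/h (a(g, h) = (g + h) + g/h = g + h + g/h)
R = 12 (R = 8 + 4 = 12)
w(L) = -6 + L (w(L) = 6 + (L - 1*12) = 6 + (L - 12) = 6 + (-12 + L) = -6 + L)
(a(4, 3)*F + w(21))**2 = ((4 + 3 + 4/3)*(-22) + (-6 + 21))**2 = ((4 + 3 + 4*(1/3))*(-22) + 15)**2 = ((4 + 3 + 4/3)*(-22) + 15)**2 = ((25/3)*(-22) + 15)**2 = (-550/3 + 15)**2 = (-505/3)**2 = 255025/9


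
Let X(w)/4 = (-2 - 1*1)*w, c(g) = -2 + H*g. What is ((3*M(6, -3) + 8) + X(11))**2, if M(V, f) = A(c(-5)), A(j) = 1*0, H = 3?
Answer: 15376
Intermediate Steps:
c(g) = -2 + 3*g
A(j) = 0
M(V, f) = 0
X(w) = -12*w (X(w) = 4*((-2 - 1*1)*w) = 4*((-2 - 1)*w) = 4*(-3*w) = -12*w)
((3*M(6, -3) + 8) + X(11))**2 = ((3*0 + 8) - 12*11)**2 = ((0 + 8) - 132)**2 = (8 - 132)**2 = (-124)**2 = 15376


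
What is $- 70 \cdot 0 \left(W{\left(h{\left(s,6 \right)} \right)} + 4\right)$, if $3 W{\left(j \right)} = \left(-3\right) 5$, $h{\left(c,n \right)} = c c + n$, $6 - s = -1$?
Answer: $0$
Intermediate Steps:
$s = 7$ ($s = 6 - -1 = 6 + 1 = 7$)
$h{\left(c,n \right)} = n + c^{2}$ ($h{\left(c,n \right)} = c^{2} + n = n + c^{2}$)
$W{\left(j \right)} = -5$ ($W{\left(j \right)} = \frac{\left(-3\right) 5}{3} = \frac{1}{3} \left(-15\right) = -5$)
$- 70 \cdot 0 \left(W{\left(h{\left(s,6 \right)} \right)} + 4\right) = - 70 \cdot 0 \left(-5 + 4\right) = - 70 \cdot 0 \left(-1\right) = \left(-70\right) 0 = 0$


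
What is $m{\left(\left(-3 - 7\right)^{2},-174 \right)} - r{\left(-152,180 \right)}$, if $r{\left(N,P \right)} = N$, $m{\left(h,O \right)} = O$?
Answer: $-22$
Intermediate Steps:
$m{\left(\left(-3 - 7\right)^{2},-174 \right)} - r{\left(-152,180 \right)} = -174 - -152 = -174 + 152 = -22$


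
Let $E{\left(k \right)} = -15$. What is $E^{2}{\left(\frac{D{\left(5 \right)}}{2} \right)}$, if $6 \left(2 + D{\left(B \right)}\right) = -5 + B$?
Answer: $225$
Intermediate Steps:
$D{\left(B \right)} = - \frac{17}{6} + \frac{B}{6}$ ($D{\left(B \right)} = -2 + \frac{-5 + B}{6} = -2 + \left(- \frac{5}{6} + \frac{B}{6}\right) = - \frac{17}{6} + \frac{B}{6}$)
$E^{2}{\left(\frac{D{\left(5 \right)}}{2} \right)} = \left(-15\right)^{2} = 225$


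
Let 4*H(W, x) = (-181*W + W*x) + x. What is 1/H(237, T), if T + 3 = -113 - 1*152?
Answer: -4/106681 ≈ -3.7495e-5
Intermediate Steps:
T = -268 (T = -3 + (-113 - 1*152) = -3 + (-113 - 152) = -3 - 265 = -268)
H(W, x) = -181*W/4 + x/4 + W*x/4 (H(W, x) = ((-181*W + W*x) + x)/4 = (x - 181*W + W*x)/4 = -181*W/4 + x/4 + W*x/4)
1/H(237, T) = 1/(-181/4*237 + (¼)*(-268) + (¼)*237*(-268)) = 1/(-42897/4 - 67 - 15879) = 1/(-106681/4) = -4/106681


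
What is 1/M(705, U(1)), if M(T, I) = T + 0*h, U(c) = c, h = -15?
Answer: 1/705 ≈ 0.0014184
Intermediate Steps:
M(T, I) = T (M(T, I) = T + 0*(-15) = T + 0 = T)
1/M(705, U(1)) = 1/705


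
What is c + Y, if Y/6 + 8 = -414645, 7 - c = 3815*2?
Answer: -2495541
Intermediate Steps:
c = -7623 (c = 7 - 3815*2 = 7 - 1*7630 = 7 - 7630 = -7623)
Y = -2487918 (Y = -48 + 6*(-414645) = -48 - 2487870 = -2487918)
c + Y = -7623 - 2487918 = -2495541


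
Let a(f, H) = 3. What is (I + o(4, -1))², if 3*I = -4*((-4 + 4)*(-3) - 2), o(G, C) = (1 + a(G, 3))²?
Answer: 3136/9 ≈ 348.44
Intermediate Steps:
o(G, C) = 16 (o(G, C) = (1 + 3)² = 4² = 16)
I = 8/3 (I = (-4*((-4 + 4)*(-3) - 2))/3 = (-4*(0*(-3) - 2))/3 = (-4*(0 - 2))/3 = (-4*(-2))/3 = (⅓)*8 = 8/3 ≈ 2.6667)
(I + o(4, -1))² = (8/3 + 16)² = (56/3)² = 3136/9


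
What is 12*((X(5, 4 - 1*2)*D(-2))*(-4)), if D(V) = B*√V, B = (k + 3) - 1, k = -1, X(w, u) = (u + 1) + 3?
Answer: -288*I*√2 ≈ -407.29*I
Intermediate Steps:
X(w, u) = 4 + u (X(w, u) = (1 + u) + 3 = 4 + u)
B = 1 (B = (-1 + 3) - 1 = 2 - 1 = 1)
D(V) = √V (D(V) = 1*√V = √V)
12*((X(5, 4 - 1*2)*D(-2))*(-4)) = 12*(((4 + (4 - 1*2))*√(-2))*(-4)) = 12*(((4 + (4 - 2))*(I*√2))*(-4)) = 12*(((4 + 2)*(I*√2))*(-4)) = 12*((6*(I*√2))*(-4)) = 12*((6*I*√2)*(-4)) = 12*(-24*I*√2) = -288*I*√2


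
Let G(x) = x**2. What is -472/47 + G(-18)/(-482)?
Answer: -121366/11327 ≈ -10.715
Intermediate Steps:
-472/47 + G(-18)/(-482) = -472/47 + (-18)**2/(-482) = -472*1/47 + 324*(-1/482) = -472/47 - 162/241 = -121366/11327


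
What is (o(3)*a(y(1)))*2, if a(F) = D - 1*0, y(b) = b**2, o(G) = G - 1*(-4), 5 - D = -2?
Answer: 98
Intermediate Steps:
D = 7 (D = 5 - 1*(-2) = 5 + 2 = 7)
o(G) = 4 + G (o(G) = G + 4 = 4 + G)
a(F) = 7 (a(F) = 7 - 1*0 = 7 + 0 = 7)
(o(3)*a(y(1)))*2 = ((4 + 3)*7)*2 = (7*7)*2 = 49*2 = 98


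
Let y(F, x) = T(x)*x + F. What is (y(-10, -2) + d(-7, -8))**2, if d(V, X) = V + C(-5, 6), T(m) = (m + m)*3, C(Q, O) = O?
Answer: 169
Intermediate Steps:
T(m) = 6*m (T(m) = (2*m)*3 = 6*m)
d(V, X) = 6 + V (d(V, X) = V + 6 = 6 + V)
y(F, x) = F + 6*x**2 (y(F, x) = (6*x)*x + F = 6*x**2 + F = F + 6*x**2)
(y(-10, -2) + d(-7, -8))**2 = ((-10 + 6*(-2)**2) + (6 - 7))**2 = ((-10 + 6*4) - 1)**2 = ((-10 + 24) - 1)**2 = (14 - 1)**2 = 13**2 = 169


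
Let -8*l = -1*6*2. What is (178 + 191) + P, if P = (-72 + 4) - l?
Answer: 599/2 ≈ 299.50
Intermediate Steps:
l = 3/2 (l = -(-1*6)*2/8 = -(-3)*2/4 = -⅛*(-12) = 3/2 ≈ 1.5000)
P = -139/2 (P = (-72 + 4) - 1*3/2 = -68 - 3/2 = -139/2 ≈ -69.500)
(178 + 191) + P = (178 + 191) - 139/2 = 369 - 139/2 = 599/2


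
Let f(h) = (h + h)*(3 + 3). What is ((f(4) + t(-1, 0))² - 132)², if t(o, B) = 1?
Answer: 5148361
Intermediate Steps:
f(h) = 12*h (f(h) = (2*h)*6 = 12*h)
((f(4) + t(-1, 0))² - 132)² = ((12*4 + 1)² - 132)² = ((48 + 1)² - 132)² = (49² - 132)² = (2401 - 132)² = 2269² = 5148361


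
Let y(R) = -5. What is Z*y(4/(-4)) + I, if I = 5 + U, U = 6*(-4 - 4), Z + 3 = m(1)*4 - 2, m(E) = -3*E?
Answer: 42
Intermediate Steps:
Z = -17 (Z = -3 + (-3*1*4 - 2) = -3 + (-3*4 - 2) = -3 + (-12 - 2) = -3 - 14 = -17)
U = -48 (U = 6*(-8) = -48)
I = -43 (I = 5 - 48 = -43)
Z*y(4/(-4)) + I = -17*(-5) - 43 = 85 - 43 = 42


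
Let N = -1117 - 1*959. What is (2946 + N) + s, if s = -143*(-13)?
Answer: 2729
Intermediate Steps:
N = -2076 (N = -1117 - 959 = -2076)
s = 1859
(2946 + N) + s = (2946 - 2076) + 1859 = 870 + 1859 = 2729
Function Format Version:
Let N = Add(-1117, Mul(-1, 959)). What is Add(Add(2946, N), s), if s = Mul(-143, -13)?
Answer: 2729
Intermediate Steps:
N = -2076 (N = Add(-1117, -959) = -2076)
s = 1859
Add(Add(2946, N), s) = Add(Add(2946, -2076), 1859) = Add(870, 1859) = 2729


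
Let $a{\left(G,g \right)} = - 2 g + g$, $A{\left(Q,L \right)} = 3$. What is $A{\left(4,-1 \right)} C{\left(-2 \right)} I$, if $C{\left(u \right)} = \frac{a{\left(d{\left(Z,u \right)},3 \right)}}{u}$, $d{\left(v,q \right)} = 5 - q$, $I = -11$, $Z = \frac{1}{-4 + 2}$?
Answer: $- \frac{99}{2} \approx -49.5$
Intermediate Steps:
$Z = - \frac{1}{2}$ ($Z = \frac{1}{-2} = - \frac{1}{2} \approx -0.5$)
$a{\left(G,g \right)} = - g$
$C{\left(u \right)} = - \frac{3}{u}$ ($C{\left(u \right)} = \frac{\left(-1\right) 3}{u} = - \frac{3}{u}$)
$A{\left(4,-1 \right)} C{\left(-2 \right)} I = 3 \left(- \frac{3}{-2}\right) \left(-11\right) = 3 \left(\left(-3\right) \left(- \frac{1}{2}\right)\right) \left(-11\right) = 3 \cdot \frac{3}{2} \left(-11\right) = \frac{9}{2} \left(-11\right) = - \frac{99}{2}$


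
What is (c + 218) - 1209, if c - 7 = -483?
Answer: -1467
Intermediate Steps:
c = -476 (c = 7 - 483 = -476)
(c + 218) - 1209 = (-476 + 218) - 1209 = -258 - 1209 = -1467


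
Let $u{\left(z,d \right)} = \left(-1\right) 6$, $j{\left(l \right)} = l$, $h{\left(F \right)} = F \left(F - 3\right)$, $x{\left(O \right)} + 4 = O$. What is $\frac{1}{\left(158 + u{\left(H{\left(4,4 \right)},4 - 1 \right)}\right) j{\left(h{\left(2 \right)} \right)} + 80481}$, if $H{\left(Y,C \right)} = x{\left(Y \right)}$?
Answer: $\frac{1}{80177} \approx 1.2472 \cdot 10^{-5}$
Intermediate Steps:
$x{\left(O \right)} = -4 + O$
$H{\left(Y,C \right)} = -4 + Y$
$h{\left(F \right)} = F \left(-3 + F\right)$
$u{\left(z,d \right)} = -6$
$\frac{1}{\left(158 + u{\left(H{\left(4,4 \right)},4 - 1 \right)}\right) j{\left(h{\left(2 \right)} \right)} + 80481} = \frac{1}{\left(158 - 6\right) 2 \left(-3 + 2\right) + 80481} = \frac{1}{152 \cdot 2 \left(-1\right) + 80481} = \frac{1}{152 \left(-2\right) + 80481} = \frac{1}{-304 + 80481} = \frac{1}{80177}$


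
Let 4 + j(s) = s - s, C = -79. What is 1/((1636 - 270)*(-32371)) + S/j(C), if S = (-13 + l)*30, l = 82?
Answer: -11441610878/22109393 ≈ -517.50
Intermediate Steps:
j(s) = -4 (j(s) = -4 + (s - s) = -4 + 0 = -4)
S = 2070 (S = (-13 + 82)*30 = 69*30 = 2070)
1/((1636 - 270)*(-32371)) + S/j(C) = 1/((1636 - 270)*(-32371)) + 2070/(-4) = -1/32371/1366 + 2070*(-¼) = (1/1366)*(-1/32371) - 1035/2 = -1/44218786 - 1035/2 = -11441610878/22109393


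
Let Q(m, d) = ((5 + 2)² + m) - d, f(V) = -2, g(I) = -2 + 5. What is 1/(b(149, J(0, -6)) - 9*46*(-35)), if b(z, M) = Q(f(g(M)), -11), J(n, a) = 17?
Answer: 1/14548 ≈ 6.8738e-5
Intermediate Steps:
g(I) = 3
Q(m, d) = 49 + m - d (Q(m, d) = (7² + m) - d = (49 + m) - d = 49 + m - d)
b(z, M) = 58 (b(z, M) = 49 - 2 - 1*(-11) = 49 - 2 + 11 = 58)
1/(b(149, J(0, -6)) - 9*46*(-35)) = 1/(58 - 9*46*(-35)) = 1/(58 - 414*(-35)) = 1/(58 + 14490) = 1/14548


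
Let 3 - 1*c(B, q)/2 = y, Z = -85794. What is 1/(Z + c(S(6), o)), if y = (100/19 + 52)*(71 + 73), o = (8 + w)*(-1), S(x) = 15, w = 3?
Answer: -19/1943316 ≈ -9.7771e-6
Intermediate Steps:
o = -11 (o = (8 + 3)*(-1) = 11*(-1) = -11)
y = 156672/19 (y = (100*(1/19) + 52)*144 = (100/19 + 52)*144 = (1088/19)*144 = 156672/19 ≈ 8245.9)
c(B, q) = -313230/19 (c(B, q) = 6 - 2*156672/19 = 6 - 313344/19 = -313230/19)
1/(Z + c(S(6), o)) = 1/(-85794 - 313230/19) = 1/(-1943316/19) = -19/1943316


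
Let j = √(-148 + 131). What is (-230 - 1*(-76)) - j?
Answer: -154 - I*√17 ≈ -154.0 - 4.1231*I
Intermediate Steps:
j = I*√17 (j = √(-17) = I*√17 ≈ 4.1231*I)
(-230 - 1*(-76)) - j = (-230 - 1*(-76)) - I*√17 = (-230 + 76) - I*√17 = -154 - I*√17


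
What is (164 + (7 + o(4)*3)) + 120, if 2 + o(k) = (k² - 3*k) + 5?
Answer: 312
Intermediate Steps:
o(k) = 3 + k² - 3*k (o(k) = -2 + ((k² - 3*k) + 5) = -2 + (5 + k² - 3*k) = 3 + k² - 3*k)
(164 + (7 + o(4)*3)) + 120 = (164 + (7 + (3 + 4² - 3*4)*3)) + 120 = (164 + (7 + (3 + 16 - 12)*3)) + 120 = (164 + (7 + 7*3)) + 120 = (164 + (7 + 21)) + 120 = (164 + 28) + 120 = 192 + 120 = 312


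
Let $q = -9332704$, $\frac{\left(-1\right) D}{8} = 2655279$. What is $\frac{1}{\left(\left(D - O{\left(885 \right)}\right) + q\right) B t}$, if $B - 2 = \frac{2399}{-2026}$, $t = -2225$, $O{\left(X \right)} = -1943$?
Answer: $\frac{2026}{112445175279525} \approx 1.8018 \cdot 10^{-11}$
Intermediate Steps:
$D = -21242232$ ($D = \left(-8\right) 2655279 = -21242232$)
$B = \frac{1653}{2026}$ ($B = 2 + \frac{2399}{-2026} = 2 + 2399 \left(- \frac{1}{2026}\right) = 2 - \frac{2399}{2026} = \frac{1653}{2026} \approx 0.81589$)
$\frac{1}{\left(\left(D - O{\left(885 \right)}\right) + q\right) B t} = \frac{1}{\left(\left(-21242232 - -1943\right) - 9332704\right) \frac{1653}{2026} \left(-2225\right)} = \frac{1}{\left(\left(-21242232 + 1943\right) - 9332704\right) \left(- \frac{3677925}{2026}\right)} = \frac{1}{-21240289 - 9332704} \left(- \frac{2026}{3677925}\right) = \frac{1}{-30572993} \left(- \frac{2026}{3677925}\right) = \left(- \frac{1}{30572993}\right) \left(- \frac{2026}{3677925}\right) = \frac{2026}{112445175279525}$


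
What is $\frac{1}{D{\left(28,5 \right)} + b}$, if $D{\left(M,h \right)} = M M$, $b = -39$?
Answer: $\frac{1}{745} \approx 0.0013423$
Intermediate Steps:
$D{\left(M,h \right)} = M^{2}$
$\frac{1}{D{\left(28,5 \right)} + b} = \frac{1}{28^{2} - 39} = \frac{1}{784 - 39} = \frac{1}{745}$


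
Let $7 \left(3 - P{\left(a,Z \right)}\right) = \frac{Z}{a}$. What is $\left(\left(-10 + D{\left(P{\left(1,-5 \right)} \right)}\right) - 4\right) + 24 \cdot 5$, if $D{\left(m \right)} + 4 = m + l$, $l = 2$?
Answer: $\frac{754}{7} \approx 107.71$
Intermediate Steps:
$P{\left(a,Z \right)} = 3 - \frac{Z}{7 a}$ ($P{\left(a,Z \right)} = 3 - \frac{Z \frac{1}{a}}{7} = 3 - \frac{Z}{7 a}$)
$D{\left(m \right)} = -2 + m$ ($D{\left(m \right)} = -4 + \left(m + 2\right) = -4 + \left(2 + m\right) = -2 + m$)
$\left(\left(-10 + D{\left(P{\left(1,-5 \right)} \right)}\right) - 4\right) + 24 \cdot 5 = \left(\left(-10 - \left(-1 - \frac{5}{7}\right)\right) - 4\right) + 24 \cdot 5 = \left(\left(-10 - \left(-1 - \frac{5}{7}\right)\right) - 4\right) + 120 = \left(\left(-10 + \left(-2 + \left(3 + \frac{5}{7}\right)\right)\right) - 4\right) + 120 = \left(\left(-10 + \left(-2 + \frac{26}{7}\right)\right) - 4\right) + 120 = \left(\left(-10 + \frac{12}{7}\right) - 4\right) + 120 = \left(- \frac{58}{7} - 4\right) + 120 = - \frac{86}{7} + 120 = \frac{754}{7}$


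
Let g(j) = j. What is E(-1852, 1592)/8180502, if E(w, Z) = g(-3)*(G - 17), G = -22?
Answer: 39/2726834 ≈ 1.4302e-5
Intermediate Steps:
E(w, Z) = 117 (E(w, Z) = -3*(-22 - 17) = -3*(-39) = 117)
E(-1852, 1592)/8180502 = 117/8180502 = 117*(1/8180502) = 39/2726834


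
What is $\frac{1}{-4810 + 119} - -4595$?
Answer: $\frac{21555144}{4691} \approx 4595.0$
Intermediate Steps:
$\frac{1}{-4810 + 119} - -4595 = \frac{1}{-4691} + 4595 = - \frac{1}{4691} + 4595 = \frac{21555144}{4691}$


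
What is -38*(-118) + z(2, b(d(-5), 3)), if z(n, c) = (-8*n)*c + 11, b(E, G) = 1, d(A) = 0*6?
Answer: 4479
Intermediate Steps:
d(A) = 0
z(n, c) = 11 - 8*c*n (z(n, c) = -8*c*n + 11 = 11 - 8*c*n)
-38*(-118) + z(2, b(d(-5), 3)) = -38*(-118) + (11 - 8*1*2) = 4484 + (11 - 16) = 4484 - 5 = 4479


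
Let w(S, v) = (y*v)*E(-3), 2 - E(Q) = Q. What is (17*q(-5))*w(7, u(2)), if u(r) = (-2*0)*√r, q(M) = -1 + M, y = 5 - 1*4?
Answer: 0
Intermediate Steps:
E(Q) = 2 - Q
y = 1 (y = 5 - 4 = 1)
u(r) = 0 (u(r) = 0*√r = 0)
w(S, v) = 5*v (w(S, v) = (1*v)*(2 - 1*(-3)) = v*(2 + 3) = v*5 = 5*v)
(17*q(-5))*w(7, u(2)) = (17*(-1 - 5))*(5*0) = (17*(-6))*0 = -102*0 = 0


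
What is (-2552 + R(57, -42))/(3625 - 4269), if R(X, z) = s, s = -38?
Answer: 185/46 ≈ 4.0217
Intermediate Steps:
R(X, z) = -38
(-2552 + R(57, -42))/(3625 - 4269) = (-2552 - 38)/(3625 - 4269) = -2590/(-644) = -2590*(-1/644) = 185/46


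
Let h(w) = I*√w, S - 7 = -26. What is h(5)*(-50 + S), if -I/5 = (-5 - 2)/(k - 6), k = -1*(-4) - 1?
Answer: 805*√5 ≈ 1800.0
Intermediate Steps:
S = -19 (S = 7 - 26 = -19)
k = 3 (k = 4 - 1 = 3)
I = -35/3 (I = -5*(-5 - 2)/(3 - 6) = -(-35)/(-3) = -(-35)*(-1)/3 = -5*7/3 = -35/3 ≈ -11.667)
h(w) = -35*√w/3
h(5)*(-50 + S) = (-35*√5/3)*(-50 - 19) = -35*√5/3*(-69) = 805*√5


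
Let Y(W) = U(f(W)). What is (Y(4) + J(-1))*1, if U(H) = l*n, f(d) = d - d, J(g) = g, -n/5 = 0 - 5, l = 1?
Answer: 24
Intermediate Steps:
n = 25 (n = -5*(0 - 5) = -5*(-5) = 25)
f(d) = 0
U(H) = 25 (U(H) = 1*25 = 25)
Y(W) = 25
(Y(4) + J(-1))*1 = (25 - 1)*1 = 24*1 = 24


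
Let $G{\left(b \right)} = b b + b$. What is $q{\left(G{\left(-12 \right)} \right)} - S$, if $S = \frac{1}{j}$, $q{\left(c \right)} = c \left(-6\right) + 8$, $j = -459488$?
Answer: $- \frac{360238591}{459488} \approx -784.0$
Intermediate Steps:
$G{\left(b \right)} = b + b^{2}$ ($G{\left(b \right)} = b^{2} + b = b + b^{2}$)
$q{\left(c \right)} = 8 - 6 c$ ($q{\left(c \right)} = - 6 c + 8 = 8 - 6 c$)
$S = - \frac{1}{459488}$ ($S = \frac{1}{-459488} = - \frac{1}{459488} \approx -2.1763 \cdot 10^{-6}$)
$q{\left(G{\left(-12 \right)} \right)} - S = \left(8 - 6 \left(- 12 \left(1 - 12\right)\right)\right) - - \frac{1}{459488} = \left(8 - 6 \left(\left(-12\right) \left(-11\right)\right)\right) + \frac{1}{459488} = \left(8 - 792\right) + \frac{1}{459488} = -784 + \frac{1}{459488} = - \frac{360238591}{459488}$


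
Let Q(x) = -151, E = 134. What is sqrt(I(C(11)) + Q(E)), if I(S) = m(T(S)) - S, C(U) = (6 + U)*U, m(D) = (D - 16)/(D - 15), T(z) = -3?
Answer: I*sqrt(12130)/6 ≈ 18.356*I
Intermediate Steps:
m(D) = (-16 + D)/(-15 + D)
C(U) = U*(6 + U)
I(S) = 19/18 - S (I(S) = (-16 - 3)/(-15 - 3) - S = -19/(-18) - S = -1/18*(-19) - S = 19/18 - S)
sqrt(I(C(11)) + Q(E)) = sqrt((19/18 - 11*(6 + 11)) - 151) = sqrt((19/18 - 11*17) - 151) = sqrt((19/18 - 1*187) - 151) = sqrt((19/18 - 187) - 151) = sqrt(-3347/18 - 151) = sqrt(-6065/18) = I*sqrt(12130)/6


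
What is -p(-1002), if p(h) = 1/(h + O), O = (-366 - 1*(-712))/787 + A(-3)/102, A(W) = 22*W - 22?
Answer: 40137/40234256 ≈ 0.00099758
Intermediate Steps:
A(W) = -22 + 22*W
O = -16982/40137 (O = (-366 - 1*(-712))/787 + (-22 + 22*(-3))/102 = (-366 + 712)*(1/787) + (-22 - 66)*(1/102) = 346*(1/787) - 88*1/102 = 346/787 - 44/51 = -16982/40137 ≈ -0.42310)
p(h) = 1/(-16982/40137 + h) (p(h) = 1/(h - 16982/40137) = 1/(-16982/40137 + h))
-p(-1002) = -40137/(-16982 + 40137*(-1002)) = -40137/(-16982 - 40217274) = -40137/(-40234256) = -40137*(-1)/40234256 = -1*(-40137/40234256) = 40137/40234256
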